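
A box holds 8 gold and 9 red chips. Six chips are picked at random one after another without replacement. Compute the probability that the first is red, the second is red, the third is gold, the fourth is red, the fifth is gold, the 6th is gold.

21/1105

Multiply the conditional probability of each draw in order, without replacement, so each draw removes one from its color and from the total.
P = (9/17) · (8/16) · (8/15) · (7/14) · (7/13) · (6/12) = 21/1105 ≈ 0.0190.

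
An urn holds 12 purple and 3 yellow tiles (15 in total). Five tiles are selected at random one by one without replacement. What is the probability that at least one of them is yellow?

67/91

Use the complement: P(at least one yellow) = 1 − P(no yellow).
P(none) = C(12,5)/C(15,5) = 792/3003.
So P = 1 − 792/3003 = 67/91 ≈ 0.7363.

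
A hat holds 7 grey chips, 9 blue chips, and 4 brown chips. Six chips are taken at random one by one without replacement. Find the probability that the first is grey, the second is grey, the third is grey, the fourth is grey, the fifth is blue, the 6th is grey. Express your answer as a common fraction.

Multiply the conditional probability of each draw in order, without replacement, so each draw removes one from its color and from the total.
P = (7/20) · (6/19) · (5/18) · (4/17) · (9/16) · (3/15) = 21/25840 ≈ 0.0008.

21/25840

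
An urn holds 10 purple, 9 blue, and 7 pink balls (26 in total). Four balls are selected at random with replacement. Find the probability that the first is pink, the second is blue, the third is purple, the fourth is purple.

Multiply the conditional probability of each draw in order, with replacement (the composition resets each draw).
P = (7/26) · (9/26) · (10/26) · (10/26) = 1575/114244 ≈ 0.0138.

1575/114244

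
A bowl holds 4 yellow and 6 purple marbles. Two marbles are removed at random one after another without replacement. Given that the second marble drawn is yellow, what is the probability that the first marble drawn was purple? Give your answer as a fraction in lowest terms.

2/3

P(first=purple and the second marble drawn is yellow) = (6/10)·(4/9) = 4/15.
P(the second marble drawn is yellow) = Σ over first color = 2/15 + 4/15 = 2/5.
By Bayes, P(first=purple | the second marble drawn is yellow) = 4/15 / 2/5 = 2/3 ≈ 0.6667.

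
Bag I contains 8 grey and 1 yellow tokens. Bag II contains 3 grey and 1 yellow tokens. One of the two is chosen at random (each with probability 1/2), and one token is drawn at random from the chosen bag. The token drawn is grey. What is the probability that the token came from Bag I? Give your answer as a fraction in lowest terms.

32/59

P(grey | Bag I) = 8/9; P(grey | Bag II) = 3/4.
P(grey) = 1/2·8/9 + 1/2·3/4 = 59/72.
By Bayes' rule, P(Bag I | grey) = 4/9 / 59/72 = 32/59 ≈ 0.5424.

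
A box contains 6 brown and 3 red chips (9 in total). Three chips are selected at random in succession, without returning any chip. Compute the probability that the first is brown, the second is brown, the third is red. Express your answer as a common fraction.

5/28

Multiply the conditional probability of each draw in order, without replacement, so each draw removes one from its color and from the total.
P = (6/9) · (5/8) · (3/7) = 5/28 ≈ 0.1786.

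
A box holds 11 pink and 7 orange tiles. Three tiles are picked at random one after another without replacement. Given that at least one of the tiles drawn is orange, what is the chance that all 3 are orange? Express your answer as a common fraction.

5/93

P(all 3 orange) = C(7,3)/C(18,3) = 35/816; P(at least one orange) = 1 − C(11,3)/C(18,3) = 217/272.
Since 'all 3 orange' ⊆ 'at least one orange', P(all 3 | at least one) = 35/816 / 217/272 = 5/93 ≈ 0.0538.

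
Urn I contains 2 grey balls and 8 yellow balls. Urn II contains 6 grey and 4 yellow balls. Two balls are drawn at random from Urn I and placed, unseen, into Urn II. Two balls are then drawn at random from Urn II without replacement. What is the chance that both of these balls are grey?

392/1485

Condition on how many of the transferred balls are grey (from Urn I: 2 grey of 10; then Urn II has 12 total).
  0 grey: C(2,0)C(8,2)/C(10,2) = 28/45; then P = C(6,2)/C(12,2) = 5/22
  1 grey: C(2,1)C(8,1)/C(10,2) = 16/45; then P = C(7,2)/C(12,2) = 7/22
  2 grey: C(2,2)C(8,0)/C(10,2) = 1/45; then P = C(8,2)/C(12,2) = 14/33
P(both grey) = 392/1485 ≈ 0.2640.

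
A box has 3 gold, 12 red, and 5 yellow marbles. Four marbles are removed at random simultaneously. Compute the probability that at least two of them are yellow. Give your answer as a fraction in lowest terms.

241/969

Sum the hypergeometric tail for j = 2,…,4 yellow marbles.
Favorable = C(5,2)·C(15,2) + C(5,3)·C(15,1) + C(5,4)·C(15,0) = 1205; total = C(20,4) = 4845.
P = 1205/4845 = 241/969 ≈ 0.2487.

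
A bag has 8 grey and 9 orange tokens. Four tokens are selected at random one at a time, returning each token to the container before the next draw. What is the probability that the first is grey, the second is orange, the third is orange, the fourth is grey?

5184/83521

Multiply the conditional probability of each draw in order, with replacement (the composition resets each draw).
P = (8/17) · (9/17) · (9/17) · (8/17) = 5184/83521 ≈ 0.0621.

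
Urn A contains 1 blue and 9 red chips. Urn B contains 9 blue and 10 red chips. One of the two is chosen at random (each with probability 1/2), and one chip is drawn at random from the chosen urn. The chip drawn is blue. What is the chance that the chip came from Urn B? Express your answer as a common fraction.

P(blue | Urn A) = 1/10; P(blue | Urn B) = 9/19.
P(blue) = 1/2·1/10 + 1/2·9/19 = 109/380.
By Bayes' rule, P(Urn B | blue) = 9/38 / 109/380 = 90/109 ≈ 0.8257.

90/109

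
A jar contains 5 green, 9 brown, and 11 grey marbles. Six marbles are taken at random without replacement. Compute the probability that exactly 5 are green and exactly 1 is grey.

1/16100

Unordered draws without replacement: count favorable combinations over C(25,6).
Favorable = C(5,5) · C(9,0) · C(11,1) = 11; total = C(25,6) = 177100.
P = 11/177100 = 1/16100 ≈ 0.0001.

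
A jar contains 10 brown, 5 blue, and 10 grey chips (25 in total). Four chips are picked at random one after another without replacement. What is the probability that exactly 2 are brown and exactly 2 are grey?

81/506

Unordered draws without replacement: count favorable combinations over C(25,4).
Favorable = C(10,2) · C(5,0) · C(10,2) = 2025; total = C(25,4) = 12650.
P = 2025/12650 = 81/506 ≈ 0.1601.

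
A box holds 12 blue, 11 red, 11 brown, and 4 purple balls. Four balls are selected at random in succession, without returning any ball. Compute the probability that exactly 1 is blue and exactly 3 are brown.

Unordered draws without replacement: count favorable combinations over C(38,4).
Favorable = C(12,1) · C(11,0) · C(11,3) · C(4,0) = 1980; total = C(38,4) = 73815.
P = 1980/73815 = 132/4921 ≈ 0.0268.

132/4921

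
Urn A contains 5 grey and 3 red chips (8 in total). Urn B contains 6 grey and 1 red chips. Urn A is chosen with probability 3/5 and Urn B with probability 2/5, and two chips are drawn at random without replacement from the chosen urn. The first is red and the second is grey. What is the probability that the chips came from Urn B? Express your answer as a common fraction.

P(E | Urn A) = 15/56; P(E | Urn B) = 1/7.
P(E) = 3/5·15/56 + 2/5·1/7 = 61/280.
By Bayes' rule, P(Urn B | E) = 2/35 / 61/280 = 16/61 ≈ 0.2623.

16/61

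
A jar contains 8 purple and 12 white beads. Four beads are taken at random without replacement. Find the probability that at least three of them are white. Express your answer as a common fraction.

Sum the hypergeometric tail for j = 3,…,4 white beads.
Favorable = C(12,3)·C(8,1) + C(12,4)·C(8,0) = 2255; total = C(20,4) = 4845.
P = 2255/4845 = 451/969 ≈ 0.4654.

451/969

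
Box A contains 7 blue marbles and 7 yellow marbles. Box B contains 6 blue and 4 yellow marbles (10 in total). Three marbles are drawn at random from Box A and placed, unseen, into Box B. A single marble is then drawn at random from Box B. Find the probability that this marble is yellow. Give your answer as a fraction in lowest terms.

11/26

Condition on how many of the transferred marbles are yellow (from Box A: 7 yellow of 14; then Box B has 13 total).
  0 yellow: C(7,0)C(7,3)/C(14,3) = 5/52; then P = 4/13
  1 yellow: C(7,1)C(7,2)/C(14,3) = 21/52; then P = 5/13
  2 yellow: C(7,2)C(7,1)/C(14,3) = 21/52; then P = 6/13
  3 yellow: C(7,3)C(7,0)/C(14,3) = 5/52; then P = 7/13
P(yellow from Box B) = 11/26 ≈ 0.4231.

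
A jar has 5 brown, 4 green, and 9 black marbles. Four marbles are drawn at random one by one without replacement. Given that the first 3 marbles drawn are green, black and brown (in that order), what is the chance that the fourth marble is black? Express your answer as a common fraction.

After removing 1 brown, 1 green, 1 black, the jar has 8 black out of 15 remaining.
P(fourth is black | given) = 8/15 ≈ 0.5333.

8/15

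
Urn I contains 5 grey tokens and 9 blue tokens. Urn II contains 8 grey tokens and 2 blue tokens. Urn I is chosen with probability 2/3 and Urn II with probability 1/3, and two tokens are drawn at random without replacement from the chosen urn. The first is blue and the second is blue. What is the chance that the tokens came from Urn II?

91/3331

P(E | Urn I) = 36/91; P(E | Urn II) = 1/45.
P(E) = 2/3·36/91 + 1/3·1/45 = 3331/12285.
By Bayes' rule, P(Urn II | E) = 1/135 / 3331/12285 = 91/3331 ≈ 0.0273.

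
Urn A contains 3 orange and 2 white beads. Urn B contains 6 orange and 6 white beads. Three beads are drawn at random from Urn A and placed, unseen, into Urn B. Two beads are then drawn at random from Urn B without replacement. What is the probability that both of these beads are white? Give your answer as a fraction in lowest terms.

Condition on how many of the transferred beads are white (from Urn A: 2 white of 5; then Urn B has 15 total).
  0 white: C(2,0)C(3,3)/C(5,3) = 1/10; then P = C(6,2)/C(15,2) = 1/7
  1 white: C(2,1)C(3,2)/C(5,3) = 3/5; then P = C(7,2)/C(15,2) = 1/5
  2 white: C(2,2)C(3,1)/C(5,3) = 3/10; then P = C(8,2)/C(15,2) = 4/15
P(both white) = 3/14 ≈ 0.2143.

3/14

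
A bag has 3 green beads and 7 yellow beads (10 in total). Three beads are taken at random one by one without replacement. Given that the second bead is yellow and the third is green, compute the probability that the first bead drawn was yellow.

3/4

P(first=yellow and the second bead is yellow and the third is green) = (7/10)·(6/9)·(3/8) = 7/40.
P(E) = Σ over first color = 7/120 + 7/40 = 7/30.
By Bayes, P(first=yellow | E) = 7/40 / 7/30 = 3/4 ≈ 0.7500.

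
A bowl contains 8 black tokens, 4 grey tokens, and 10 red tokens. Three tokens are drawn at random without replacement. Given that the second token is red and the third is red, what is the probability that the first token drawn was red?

2/5

P(first=red and the second token is red and the third is red) = (10/22)·(9/21)·(8/20) = 6/77.
P(E) = Σ over first color = 6/77 + 3/77 + 6/77 = 15/77.
By Bayes, P(first=red | E) = 6/77 / 15/77 = 2/5 ≈ 0.4000.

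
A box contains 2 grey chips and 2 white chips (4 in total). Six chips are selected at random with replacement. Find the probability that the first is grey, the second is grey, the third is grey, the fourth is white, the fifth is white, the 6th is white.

1/64

Multiply the conditional probability of each draw in order, with replacement (the composition resets each draw).
P = (2/4) · (2/4) · (2/4) · (2/4) · (2/4) · (2/4) = 1/64 ≈ 0.0156.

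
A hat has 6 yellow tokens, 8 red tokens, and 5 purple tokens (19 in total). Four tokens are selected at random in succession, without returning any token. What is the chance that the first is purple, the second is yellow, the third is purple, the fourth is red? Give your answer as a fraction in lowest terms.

10/969

Multiply the conditional probability of each draw in order, without replacement, so each draw removes one from its color and from the total.
P = (5/19) · (6/18) · (4/17) · (8/16) = 10/969 ≈ 0.0103.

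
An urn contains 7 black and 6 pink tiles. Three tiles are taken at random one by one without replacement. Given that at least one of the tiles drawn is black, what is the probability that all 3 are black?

5/38

P(all 3 black) = C(7,3)/C(13,3) = 35/286; P(at least one black) = 1 − C(6,3)/C(13,3) = 133/143.
Since 'all 3 black' ⊆ 'at least one black', P(all 3 | at least one) = 35/286 / 133/143 = 5/38 ≈ 0.1316.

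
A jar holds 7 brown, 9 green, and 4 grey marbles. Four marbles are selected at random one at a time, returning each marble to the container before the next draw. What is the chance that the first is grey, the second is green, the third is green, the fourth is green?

Multiply the conditional probability of each draw in order, with replacement (the composition resets each draw).
P = (4/20) · (9/20) · (9/20) · (9/20) = 729/40000 ≈ 0.0182.

729/40000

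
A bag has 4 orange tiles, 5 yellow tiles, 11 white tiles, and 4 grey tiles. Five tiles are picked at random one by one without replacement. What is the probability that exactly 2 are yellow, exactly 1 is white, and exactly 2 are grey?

5/322

Unordered draws without replacement: count favorable combinations over C(24,5).
Favorable = C(4,0) · C(5,2) · C(11,1) · C(4,2) = 660; total = C(24,5) = 42504.
P = 660/42504 = 5/322 ≈ 0.0155.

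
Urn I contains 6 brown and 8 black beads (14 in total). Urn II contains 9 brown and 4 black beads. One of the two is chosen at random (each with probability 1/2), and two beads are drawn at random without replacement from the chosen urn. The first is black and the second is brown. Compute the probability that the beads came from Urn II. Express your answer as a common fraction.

7/15

P(E | Urn I) = 24/91; P(E | Urn II) = 3/13.
P(E) = 1/2·24/91 + 1/2·3/13 = 45/182.
By Bayes' rule, P(Urn II | E) = 3/26 / 45/182 = 7/15 ≈ 0.4667.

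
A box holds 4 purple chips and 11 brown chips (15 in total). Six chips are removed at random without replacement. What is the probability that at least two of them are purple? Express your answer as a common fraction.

7/13

Sum the hypergeometric tail for j = 2,…,4 purple chips.
Favorable = C(4,2)·C(11,4) + C(4,3)·C(11,3) + C(4,4)·C(11,2) = 2695; total = C(15,6) = 5005.
P = 2695/5005 = 7/13 ≈ 0.5385.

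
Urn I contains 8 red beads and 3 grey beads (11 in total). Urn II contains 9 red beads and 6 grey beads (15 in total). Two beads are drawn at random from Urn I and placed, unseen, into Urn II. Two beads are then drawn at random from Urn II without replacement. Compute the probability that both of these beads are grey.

126/935

Condition on how many of the transferred beads are grey (from Urn I: 3 grey of 11; then Urn II has 17 total).
  0 grey: C(3,0)C(8,2)/C(11,2) = 28/55; then P = C(6,2)/C(17,2) = 15/136
  1 grey: C(3,1)C(8,1)/C(11,2) = 24/55; then P = C(7,2)/C(17,2) = 21/136
  2 grey: C(3,2)C(8,0)/C(11,2) = 3/55; then P = C(8,2)/C(17,2) = 7/34
P(both grey) = 126/935 ≈ 0.1348.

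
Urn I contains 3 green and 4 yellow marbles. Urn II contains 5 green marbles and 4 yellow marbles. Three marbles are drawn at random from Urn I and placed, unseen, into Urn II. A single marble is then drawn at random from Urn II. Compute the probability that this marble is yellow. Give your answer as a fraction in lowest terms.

Condition on how many of the transferred marbles are yellow (from Urn I: 4 yellow of 7; then Urn II has 12 total).
  0 yellow: C(4,0)C(3,3)/C(7,3) = 1/35; then P = 4/12
  1 yellow: C(4,1)C(3,2)/C(7,3) = 12/35; then P = 5/12
  2 yellow: C(4,2)C(3,1)/C(7,3) = 18/35; then P = 6/12
  3 yellow: C(4,3)C(3,0)/C(7,3) = 4/35; then P = 7/12
P(yellow from Urn II) = 10/21 ≈ 0.4762.

10/21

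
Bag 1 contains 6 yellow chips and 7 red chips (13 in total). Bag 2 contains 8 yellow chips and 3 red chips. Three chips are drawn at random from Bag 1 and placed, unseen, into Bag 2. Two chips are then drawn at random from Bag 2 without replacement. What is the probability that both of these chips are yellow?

1031/2366

Condition on how many of the transferred chips are yellow (from Bag 1: 6 yellow of 13; then Bag 2 has 14 total).
  0 yellow: C(6,0)C(7,3)/C(13,3) = 35/286; then P = C(8,2)/C(14,2) = 4/13
  1 yellow: C(6,1)C(7,2)/C(13,3) = 63/143; then P = C(9,2)/C(14,2) = 36/91
  2 yellow: C(6,2)C(7,1)/C(13,3) = 105/286; then P = C(10,2)/C(14,2) = 45/91
  3 yellow: C(6,3)C(7,0)/C(13,3) = 10/143; then P = C(11,2)/C(14,2) = 55/91
P(both yellow) = 1031/2366 ≈ 0.4358.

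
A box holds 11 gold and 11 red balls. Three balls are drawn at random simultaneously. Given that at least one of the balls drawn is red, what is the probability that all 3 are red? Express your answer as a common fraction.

3/25

P(all 3 red) = C(11,3)/C(22,3) = 3/28; P(at least one red) = 1 − C(11,3)/C(22,3) = 25/28.
Since 'all 3 red' ⊆ 'at least one red', P(all 3 | at least one) = 3/28 / 25/28 = 3/25 ≈ 0.1200.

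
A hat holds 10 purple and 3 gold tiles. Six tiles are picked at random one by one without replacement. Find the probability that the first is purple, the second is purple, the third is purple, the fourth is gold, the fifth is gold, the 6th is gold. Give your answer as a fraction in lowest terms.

1/286

Multiply the conditional probability of each draw in order, without replacement, so each draw removes one from its color and from the total.
P = (10/13) · (9/12) · (8/11) · (3/10) · (2/9) · (1/8) = 1/286 ≈ 0.0035.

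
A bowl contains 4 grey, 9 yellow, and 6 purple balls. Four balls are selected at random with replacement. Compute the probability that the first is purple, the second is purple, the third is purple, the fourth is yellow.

Multiply the conditional probability of each draw in order, with replacement (the composition resets each draw).
P = (6/19) · (6/19) · (6/19) · (9/19) = 1944/130321 ≈ 0.0149.

1944/130321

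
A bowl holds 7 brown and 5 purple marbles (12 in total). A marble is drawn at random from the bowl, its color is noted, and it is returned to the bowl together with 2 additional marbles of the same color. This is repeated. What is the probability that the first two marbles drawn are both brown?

3/8

After a brown draw the bowl holds 9 brown out of 14.
P = (7/12)·(9/14) = 3/8 ≈ 0.3750.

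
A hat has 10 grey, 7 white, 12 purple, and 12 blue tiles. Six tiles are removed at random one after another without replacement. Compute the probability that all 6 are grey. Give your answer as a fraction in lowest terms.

Unordered draws without replacement: count favorable combinations over C(41,6).
Favorable = C(10,6) · C(7,0) · C(12,0) · C(12,0) = 210; total = C(41,6) = 4496388.
P = 210/4496388 = 35/749398 ≈ 0.0000.

35/749398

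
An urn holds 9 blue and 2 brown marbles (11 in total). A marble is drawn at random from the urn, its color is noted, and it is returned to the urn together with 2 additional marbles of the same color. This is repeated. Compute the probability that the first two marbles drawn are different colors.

Either blue then brown, or brown then blue; after the first draw the total is 13.
P = (9/11)·(2/13) + (2/11)·(9/13) = 36/143 ≈ 0.2517.

36/143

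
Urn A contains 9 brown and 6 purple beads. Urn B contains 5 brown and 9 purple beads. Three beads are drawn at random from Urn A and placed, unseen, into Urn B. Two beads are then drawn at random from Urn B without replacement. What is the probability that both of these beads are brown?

701/4760

Condition on how many of the transferred beads are brown (from Urn A: 9 brown of 15; then Urn B has 17 total).
  0 brown: C(9,0)C(6,3)/C(15,3) = 4/91; then P = C(5,2)/C(17,2) = 5/68
  1 brown: C(9,1)C(6,2)/C(15,3) = 27/91; then P = C(6,2)/C(17,2) = 15/136
  2 brown: C(9,2)C(6,1)/C(15,3) = 216/455; then P = C(7,2)/C(17,2) = 21/136
  3 brown: C(9,3)C(6,0)/C(15,3) = 12/65; then P = C(8,2)/C(17,2) = 7/34
P(both brown) = 701/4760 ≈ 0.1473.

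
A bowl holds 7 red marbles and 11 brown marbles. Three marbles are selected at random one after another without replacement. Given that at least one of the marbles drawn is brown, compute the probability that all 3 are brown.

P(all 3 brown) = C(11,3)/C(18,3) = 55/272; P(at least one brown) = 1 − C(7,3)/C(18,3) = 781/816.
Since 'all 3 brown' ⊆ 'at least one brown', P(all 3 | at least one) = 55/272 / 781/816 = 15/71 ≈ 0.2113.

15/71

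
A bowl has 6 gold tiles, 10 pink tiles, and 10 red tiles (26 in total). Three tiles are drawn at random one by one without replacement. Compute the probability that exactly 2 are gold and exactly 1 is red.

Unordered draws without replacement: count favorable combinations over C(26,3).
Favorable = C(6,2) · C(10,0) · C(10,1) = 150; total = C(26,3) = 2600.
P = 150/2600 = 3/52 ≈ 0.0577.

3/52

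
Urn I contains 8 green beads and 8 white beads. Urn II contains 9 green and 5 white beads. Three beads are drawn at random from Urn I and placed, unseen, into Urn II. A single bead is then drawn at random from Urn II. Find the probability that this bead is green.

21/34

Condition on how many of the transferred beads are green (from Urn I: 8 green of 16; then Urn II has 17 total).
  0 green: C(8,0)C(8,3)/C(16,3) = 1/10; then P = 9/17
  1 green: C(8,1)C(8,2)/C(16,3) = 2/5; then P = 10/17
  2 green: C(8,2)C(8,1)/C(16,3) = 2/5; then P = 11/17
  3 green: C(8,3)C(8,0)/C(16,3) = 1/10; then P = 12/17
P(green from Urn II) = 21/34 ≈ 0.6176.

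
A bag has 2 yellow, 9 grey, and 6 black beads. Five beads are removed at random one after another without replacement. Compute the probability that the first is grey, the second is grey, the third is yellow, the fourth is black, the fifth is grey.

9/1105

Multiply the conditional probability of each draw in order, without replacement, so each draw removes one from its color and from the total.
P = (9/17) · (8/16) · (2/15) · (6/14) · (7/13) = 9/1105 ≈ 0.0081.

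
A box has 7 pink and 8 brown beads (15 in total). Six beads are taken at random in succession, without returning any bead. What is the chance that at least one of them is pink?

Use the complement: P(at least one pink) = 1 − P(no pink).
P(none) = C(8,6)/C(15,6) = 28/5005.
So P = 1 − 28/5005 = 711/715 ≈ 0.9944.

711/715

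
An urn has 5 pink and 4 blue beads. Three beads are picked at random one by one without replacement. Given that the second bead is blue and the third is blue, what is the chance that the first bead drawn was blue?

P(first=blue and the second bead is blue and the third is blue) = (4/9)·(3/8)·(2/7) = 1/21.
P(E) = Σ over first color = 5/42 + 1/21 = 1/6.
By Bayes, P(first=blue | E) = 1/21 / 1/6 = 2/7 ≈ 0.2857.

2/7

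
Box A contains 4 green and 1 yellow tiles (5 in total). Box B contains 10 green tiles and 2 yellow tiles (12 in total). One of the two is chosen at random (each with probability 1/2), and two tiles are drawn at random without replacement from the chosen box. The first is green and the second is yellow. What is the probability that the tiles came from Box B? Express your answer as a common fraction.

P(E | Box A) = 1/5; P(E | Box B) = 5/33.
P(E) = 1/2·1/5 + 1/2·5/33 = 29/165.
By Bayes' rule, P(Box B | E) = 5/66 / 29/165 = 25/58 ≈ 0.4310.

25/58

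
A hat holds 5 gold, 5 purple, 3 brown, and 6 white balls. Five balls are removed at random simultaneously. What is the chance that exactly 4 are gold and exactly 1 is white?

Unordered draws without replacement: count favorable combinations over C(19,5).
Favorable = C(5,4) · C(5,0) · C(3,0) · C(6,1) = 30; total = C(19,5) = 11628.
P = 30/11628 = 5/1938 ≈ 0.0026.

5/1938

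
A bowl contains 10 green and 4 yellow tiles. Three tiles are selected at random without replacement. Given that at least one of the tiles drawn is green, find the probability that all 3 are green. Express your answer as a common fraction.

1/3

P(all 3 green) = C(10,3)/C(14,3) = 30/91; P(at least one green) = 1 − C(4,3)/C(14,3) = 90/91.
Since 'all 3 green' ⊆ 'at least one green', P(all 3 | at least one) = 30/91 / 90/91 = 1/3 ≈ 0.3333.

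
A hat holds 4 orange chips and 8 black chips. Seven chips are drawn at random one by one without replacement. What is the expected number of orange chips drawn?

By linearity of expectation, E[X] = Σ P(draw i is orange); by symmetry each draw (even without replacement) has P(orange) = 4/12.
E[X] = 7 · 4/12 = 7/3 ≈ 2.3333.

7/3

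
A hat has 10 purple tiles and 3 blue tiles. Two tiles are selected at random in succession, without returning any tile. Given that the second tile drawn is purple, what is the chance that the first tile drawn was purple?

3/4

P(first=purple and the second tile drawn is purple) = (10/13)·(9/12) = 15/26.
P(the second tile drawn is purple) = Σ over first color = 15/26 + 5/26 = 10/13.
By Bayes, P(first=purple | the second tile drawn is purple) = 15/26 / 10/13 = 3/4 ≈ 0.7500.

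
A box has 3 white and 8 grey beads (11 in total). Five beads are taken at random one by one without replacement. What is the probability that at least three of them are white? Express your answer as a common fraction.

Sum the hypergeometric tail for j = 3,…,3 white beads.
Favorable = C(3,3)·C(8,2) = 28; total = C(11,5) = 462.
P = 28/462 = 2/33 ≈ 0.0606.

2/33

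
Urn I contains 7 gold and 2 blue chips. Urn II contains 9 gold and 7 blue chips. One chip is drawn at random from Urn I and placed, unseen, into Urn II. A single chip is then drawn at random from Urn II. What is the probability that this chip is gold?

Condition on how many of the transferred chips are gold (from Urn I: 7 gold of 9; then Urn II has 17 total).
  0 gold: C(7,0)C(2,1)/C(9,1) = 2/9; then P = 9/17
  1 gold: C(7,1)C(2,0)/C(9,1) = 7/9; then P = 10/17
P(gold from Urn II) = 88/153 ≈ 0.5752.

88/153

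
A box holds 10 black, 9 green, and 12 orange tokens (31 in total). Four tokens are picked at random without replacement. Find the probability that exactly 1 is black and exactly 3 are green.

24/899

Unordered draws without replacement: count favorable combinations over C(31,4).
Favorable = C(10,1) · C(9,3) · C(12,0) = 840; total = C(31,4) = 31465.
P = 840/31465 = 24/899 ≈ 0.0267.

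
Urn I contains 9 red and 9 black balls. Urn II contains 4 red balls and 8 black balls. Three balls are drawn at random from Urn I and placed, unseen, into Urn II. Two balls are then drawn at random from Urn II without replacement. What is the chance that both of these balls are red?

72/595

Condition on how many of the transferred balls are red (from Urn I: 9 red of 18; then Urn II has 15 total).
  0 red: C(9,0)C(9,3)/C(18,3) = 7/68; then P = C(4,2)/C(15,2) = 2/35
  1 red: C(9,1)C(9,2)/C(18,3) = 27/68; then P = C(5,2)/C(15,2) = 2/21
  2 red: C(9,2)C(9,1)/C(18,3) = 27/68; then P = C(6,2)/C(15,2) = 1/7
  3 red: C(9,3)C(9,0)/C(18,3) = 7/68; then P = C(7,2)/C(15,2) = 1/5
P(both red) = 72/595 ≈ 0.1210.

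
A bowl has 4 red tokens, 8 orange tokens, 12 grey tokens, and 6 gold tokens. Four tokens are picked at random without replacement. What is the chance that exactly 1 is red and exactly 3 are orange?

32/3915

Unordered draws without replacement: count favorable combinations over C(30,4).
Favorable = C(4,1) · C(8,3) · C(12,0) · C(6,0) = 224; total = C(30,4) = 27405.
P = 224/27405 = 32/3915 ≈ 0.0082.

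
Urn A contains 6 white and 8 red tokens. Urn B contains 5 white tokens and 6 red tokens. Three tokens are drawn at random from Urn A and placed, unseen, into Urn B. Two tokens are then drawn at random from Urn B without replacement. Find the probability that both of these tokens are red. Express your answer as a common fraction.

2385/8281

Condition on how many of the transferred tokens are red (from Urn A: 8 red of 14; then Urn B has 14 total).
  0 red: C(8,0)C(6,3)/C(14,3) = 5/91; then P = C(6,2)/C(14,2) = 15/91
  1 red: C(8,1)C(6,2)/C(14,3) = 30/91; then P = C(7,2)/C(14,2) = 3/13
  2 red: C(8,2)C(6,1)/C(14,3) = 6/13; then P = C(8,2)/C(14,2) = 4/13
  3 red: C(8,3)C(6,0)/C(14,3) = 2/13; then P = C(9,2)/C(14,2) = 36/91
P(both red) = 2385/8281 ≈ 0.2880.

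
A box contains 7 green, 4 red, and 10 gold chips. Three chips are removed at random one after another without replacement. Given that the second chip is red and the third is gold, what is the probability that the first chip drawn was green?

P(first=green and the second chip is red and the third is gold) = (7/21)·(4/20)·(10/19) = 2/57.
P(E) = Σ over first color = 2/57 + 2/133 + 6/133 = 2/21.
By Bayes, P(first=green | E) = 2/57 / 2/21 = 7/19 ≈ 0.3684.

7/19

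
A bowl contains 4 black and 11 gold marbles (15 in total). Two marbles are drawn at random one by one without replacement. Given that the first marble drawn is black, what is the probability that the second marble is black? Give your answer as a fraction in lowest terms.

After removing 1 black, the bowl has 3 black out of 14 remaining.
P(second is black | given) = 3/14 ≈ 0.2143.

3/14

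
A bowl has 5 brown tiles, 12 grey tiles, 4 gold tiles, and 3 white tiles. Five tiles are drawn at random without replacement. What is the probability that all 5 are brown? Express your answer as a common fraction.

1/42504

Unordered draws without replacement: count favorable combinations over C(24,5).
Favorable = C(5,5) · C(12,0) · C(4,0) · C(3,0) = 1; total = C(24,5) = 42504.
P = 1/42504 = 1/42504 ≈ 0.0000.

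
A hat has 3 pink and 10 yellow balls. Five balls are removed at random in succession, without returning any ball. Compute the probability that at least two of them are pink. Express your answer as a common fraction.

Sum the hypergeometric tail for j = 2,…,3 pink balls.
Favorable = C(3,2)·C(10,3) + C(3,3)·C(10,2) = 405; total = C(13,5) = 1287.
P = 405/1287 = 45/143 ≈ 0.3147.

45/143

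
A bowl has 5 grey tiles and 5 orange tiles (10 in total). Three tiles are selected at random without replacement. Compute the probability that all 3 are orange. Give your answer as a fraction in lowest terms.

Unordered draws without replacement: count favorable combinations over C(10,3).
Favorable = C(5,0) · C(5,3) = 10; total = C(10,3) = 120.
P = 10/120 = 1/12 ≈ 0.0833.

1/12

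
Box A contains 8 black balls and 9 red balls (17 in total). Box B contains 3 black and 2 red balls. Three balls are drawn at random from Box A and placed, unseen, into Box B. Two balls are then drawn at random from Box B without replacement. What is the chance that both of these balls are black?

Condition on how many of the transferred balls are black (from Box A: 8 black of 17; then Box B has 8 total).
  0 black: C(8,0)C(9,3)/C(17,3) = 21/170; then P = C(3,2)/C(8,2) = 3/28
  1 black: C(8,1)C(9,2)/C(17,3) = 36/85; then P = C(4,2)/C(8,2) = 3/14
  2 black: C(8,2)C(9,1)/C(17,3) = 63/170; then P = C(5,2)/C(8,2) = 5/14
  3 black: C(8,3)C(9,0)/C(17,3) = 7/85; then P = C(6,2)/C(8,2) = 15/28
P(both black) = 267/952 ≈ 0.2805.

267/952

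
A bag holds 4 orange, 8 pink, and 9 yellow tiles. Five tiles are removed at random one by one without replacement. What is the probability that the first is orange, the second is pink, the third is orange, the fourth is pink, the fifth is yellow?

4/1615

Multiply the conditional probability of each draw in order, without replacement, so each draw removes one from its color and from the total.
P = (4/21) · (8/20) · (3/19) · (7/18) · (9/17) = 4/1615 ≈ 0.0025.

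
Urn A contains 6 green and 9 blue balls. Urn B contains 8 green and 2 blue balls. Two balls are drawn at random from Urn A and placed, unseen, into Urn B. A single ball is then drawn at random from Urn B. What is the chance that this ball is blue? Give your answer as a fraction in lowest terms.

Condition on how many of the transferred balls are blue (from Urn A: 9 blue of 15; then Urn B has 12 total).
  0 blue: C(9,0)C(6,2)/C(15,2) = 1/7; then P = 2/12
  1 blue: C(9,1)C(6,1)/C(15,2) = 18/35; then P = 3/12
  2 blue: C(9,2)C(6,0)/C(15,2) = 12/35; then P = 4/12
P(blue from Urn B) = 4/15 ≈ 0.2667.

4/15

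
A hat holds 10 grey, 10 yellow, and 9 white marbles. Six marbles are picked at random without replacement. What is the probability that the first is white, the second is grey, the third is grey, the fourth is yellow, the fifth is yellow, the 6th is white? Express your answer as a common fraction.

9/5278

Multiply the conditional probability of each draw in order, without replacement, so each draw removes one from its color and from the total.
P = (9/29) · (10/28) · (9/27) · (10/26) · (9/25) · (8/24) = 9/5278 ≈ 0.0017.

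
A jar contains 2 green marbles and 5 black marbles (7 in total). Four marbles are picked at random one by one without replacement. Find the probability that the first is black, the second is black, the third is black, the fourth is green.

1/7

Multiply the conditional probability of each draw in order, without replacement, so each draw removes one from its color and from the total.
P = (5/7) · (4/6) · (3/5) · (2/4) = 1/7 ≈ 0.1429.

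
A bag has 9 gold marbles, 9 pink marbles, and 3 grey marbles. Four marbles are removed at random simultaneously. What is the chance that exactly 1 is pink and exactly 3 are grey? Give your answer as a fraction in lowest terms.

1/665

Unordered draws without replacement: count favorable combinations over C(21,4).
Favorable = C(9,0) · C(9,1) · C(3,3) = 9; total = C(21,4) = 5985.
P = 9/5985 = 1/665 ≈ 0.0015.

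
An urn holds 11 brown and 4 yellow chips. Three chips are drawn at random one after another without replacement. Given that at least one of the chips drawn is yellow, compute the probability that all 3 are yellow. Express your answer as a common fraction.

2/145

P(all 3 yellow) = C(4,3)/C(15,3) = 4/455; P(at least one yellow) = 1 − C(11,3)/C(15,3) = 58/91.
Since 'all 3 yellow' ⊆ 'at least one yellow', P(all 3 | at least one) = 4/455 / 58/91 = 2/145 ≈ 0.0138.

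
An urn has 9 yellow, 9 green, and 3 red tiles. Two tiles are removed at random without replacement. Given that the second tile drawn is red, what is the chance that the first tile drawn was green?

P(first=green and the second tile drawn is red) = (9/21)·(3/20) = 9/140.
P(the second tile drawn is red) = Σ over first color = 9/140 + 9/140 + 1/70 = 1/7.
By Bayes, P(first=green | the second tile drawn is red) = 9/140 / 1/7 = 9/20 ≈ 0.4500.

9/20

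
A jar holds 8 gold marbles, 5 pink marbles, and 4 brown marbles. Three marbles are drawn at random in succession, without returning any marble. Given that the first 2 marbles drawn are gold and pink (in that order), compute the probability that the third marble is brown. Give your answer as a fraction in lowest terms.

After removing 1 gold, 1 pink, the jar has 4 brown out of 15 remaining.
P(third is brown | given) = 4/15 ≈ 0.2667.

4/15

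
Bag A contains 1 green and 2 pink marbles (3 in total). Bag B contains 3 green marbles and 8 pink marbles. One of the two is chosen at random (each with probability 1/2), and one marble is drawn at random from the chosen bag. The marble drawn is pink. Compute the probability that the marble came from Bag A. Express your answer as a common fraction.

11/23

P(pink | Bag A) = 2/3; P(pink | Bag B) = 8/11.
P(pink) = 1/2·2/3 + 1/2·8/11 = 23/33.
By Bayes' rule, P(Bag A | pink) = 1/3 / 23/33 = 11/23 ≈ 0.4783.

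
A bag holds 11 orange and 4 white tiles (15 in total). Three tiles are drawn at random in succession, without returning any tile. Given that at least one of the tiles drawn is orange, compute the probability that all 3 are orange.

15/41

P(all 3 orange) = C(11,3)/C(15,3) = 33/91; P(at least one orange) = 1 − C(4,3)/C(15,3) = 451/455.
Since 'all 3 orange' ⊆ 'at least one orange', P(all 3 | at least one) = 33/91 / 451/455 = 15/41 ≈ 0.3659.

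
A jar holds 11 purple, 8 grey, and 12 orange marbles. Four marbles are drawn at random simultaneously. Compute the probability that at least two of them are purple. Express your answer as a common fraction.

Sum the hypergeometric tail for j = 2,…,4 purple marbles.
Favorable = C(11,2)·C(20,2) + C(11,3)·C(20,1) + C(11,4)·C(20,0) = 14080; total = C(31,4) = 31465.
P = 14080/31465 = 2816/6293 ≈ 0.4475.

2816/6293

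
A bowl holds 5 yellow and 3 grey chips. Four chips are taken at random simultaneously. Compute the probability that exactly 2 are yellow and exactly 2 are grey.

3/7

Unordered draws without replacement: count favorable combinations over C(8,4).
Favorable = C(5,2) · C(3,2) = 30; total = C(8,4) = 70.
P = 30/70 = 3/7 ≈ 0.4286.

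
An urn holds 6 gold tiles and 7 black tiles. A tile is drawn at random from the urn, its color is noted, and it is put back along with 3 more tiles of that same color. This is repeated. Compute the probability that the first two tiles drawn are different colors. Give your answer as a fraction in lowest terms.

21/52

Either gold then black, or black then gold; after the first draw the total is 16.
P = (6/13)·(7/16) + (7/13)·(6/16) = 21/52 ≈ 0.4038.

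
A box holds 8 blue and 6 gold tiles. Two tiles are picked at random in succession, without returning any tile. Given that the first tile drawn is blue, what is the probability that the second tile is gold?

6/13

After removing 1 blue, the box has 6 gold out of 13 remaining.
P(second is gold | given) = 6/13 ≈ 0.4615.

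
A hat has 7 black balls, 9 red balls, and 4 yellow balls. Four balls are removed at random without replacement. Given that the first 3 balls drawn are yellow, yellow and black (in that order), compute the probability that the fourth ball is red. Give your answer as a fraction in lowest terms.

After removing 1 black, 2 yellow, the hat has 9 red out of 17 remaining.
P(fourth is red | given) = 9/17 ≈ 0.5294.

9/17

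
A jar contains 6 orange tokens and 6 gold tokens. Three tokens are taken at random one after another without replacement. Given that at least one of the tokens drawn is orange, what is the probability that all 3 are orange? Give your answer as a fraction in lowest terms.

1/10

P(all 3 orange) = C(6,3)/C(12,3) = 1/11; P(at least one orange) = 1 − C(6,3)/C(12,3) = 10/11.
Since 'all 3 orange' ⊆ 'at least one orange', P(all 3 | at least one) = 1/11 / 10/11 = 1/10 ≈ 0.1000.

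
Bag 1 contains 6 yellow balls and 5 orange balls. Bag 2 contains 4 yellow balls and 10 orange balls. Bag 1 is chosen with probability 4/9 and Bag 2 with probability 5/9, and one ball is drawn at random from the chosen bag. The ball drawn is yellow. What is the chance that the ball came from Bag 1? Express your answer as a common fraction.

P(yellow | Bag 1) = 6/11; P(yellow | Bag 2) = 2/7.
P(yellow) = 4/9·6/11 + 5/9·2/7 = 278/693.
By Bayes' rule, P(Bag 1 | yellow) = 8/33 / 278/693 = 84/139 ≈ 0.6043.

84/139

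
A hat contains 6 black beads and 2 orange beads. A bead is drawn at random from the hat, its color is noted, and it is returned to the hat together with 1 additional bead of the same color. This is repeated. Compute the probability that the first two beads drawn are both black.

7/12

After a black draw the hat holds 7 black out of 9.
P = (6/8)·(7/9) = 7/12 ≈ 0.5833.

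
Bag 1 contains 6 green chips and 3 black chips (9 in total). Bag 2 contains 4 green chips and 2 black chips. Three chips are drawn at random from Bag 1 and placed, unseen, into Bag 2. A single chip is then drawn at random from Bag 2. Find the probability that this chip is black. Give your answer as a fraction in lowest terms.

Condition on how many of the transferred chips are black (from Bag 1: 3 black of 9; then Bag 2 has 9 total).
  0 black: C(3,0)C(6,3)/C(9,3) = 5/21; then P = 2/9
  1 black: C(3,1)C(6,2)/C(9,3) = 15/28; then P = 3/9
  2 black: C(3,2)C(6,1)/C(9,3) = 3/14; then P = 4/9
  3 black: C(3,3)C(6,0)/C(9,3) = 1/84; then P = 5/9
P(black from Bag 2) = 1/3 ≈ 0.3333.

1/3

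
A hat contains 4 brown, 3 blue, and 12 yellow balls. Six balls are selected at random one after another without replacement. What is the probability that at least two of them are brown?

85/228

Sum the hypergeometric tail for j = 2,…,4 brown balls.
Favorable = C(4,2)·C(15,4) + C(4,3)·C(15,3) + C(4,4)·C(15,2) = 10115; total = C(19,6) = 27132.
P = 10115/27132 = 85/228 ≈ 0.3728.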